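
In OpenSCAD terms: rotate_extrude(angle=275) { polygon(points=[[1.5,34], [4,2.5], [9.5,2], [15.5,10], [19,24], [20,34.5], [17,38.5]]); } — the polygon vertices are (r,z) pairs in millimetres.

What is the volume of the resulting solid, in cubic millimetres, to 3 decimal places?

Profile (r,z), 7 vertices: (1.5,34) (4,2.5) (9.5,2) (15.5,10) (19,24) (20,34.5) (17,38.5)
edge 0: (1.5,34)→(4,2.5)  cross = 1.5·2.5 − 4·34 = -132.2500; (r_i+r_j)·cross = 5.5·-132.2500 = -727.3750
edge 1: (4,2.5)→(9.5,2)  cross = 4·2 − 9.5·2.5 = -15.7500; (r_i+r_j)·cross = 13.5·-15.7500 = -212.6250
edge 2: (9.5,2)→(15.5,10)  cross = 9.5·10 − 15.5·2 = 64.0000; (r_i+r_j)·cross = 25·64.0000 = 1600.0000
edge 3: (15.5,10)→(19,24)  cross = 15.5·24 − 19·10 = 182.0000; (r_i+r_j)·cross = 34.5·182.0000 = 6279.0000
edge 4: (19,24)→(20,34.5)  cross = 19·34.5 − 20·24 = 175.5000; (r_i+r_j)·cross = 39·175.5000 = 6844.5000
edge 5: (20,34.5)→(17,38.5)  cross = 20·38.5 − 17·34.5 = 183.5000; (r_i+r_j)·cross = 37·183.5000 = 6789.5000
edge 6: (17,38.5)→(1.5,34)  cross = 17·34 − 1.5·38.5 = 520.2500; (r_i+r_j)·cross = 18.5·520.2500 = 9624.6250
Σcross = 977.2500 → A = |Σcross|/2 = 488.6250 mm²
Σ(r_i+r_j)·cross = 30197.6250 → first moment M = |Σ|/6 = 5032.9375
R_c = M/A = 5032.9375/488.6250 = 10.3002 mm
θ = 275° = 4.799655 rad
V = θ·R_c·A = 4.799655·10.3002·488.6250 = 24156.366 mm³

Volume = 24156.366 mm³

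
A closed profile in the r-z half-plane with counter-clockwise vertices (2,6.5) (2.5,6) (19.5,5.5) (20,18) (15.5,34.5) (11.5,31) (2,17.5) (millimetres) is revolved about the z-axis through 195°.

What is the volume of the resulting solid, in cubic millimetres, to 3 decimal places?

Volume = 14675.710 mm³

Profile (r,z), 7 vertices: (2,6.5) (2.5,6) (19.5,5.5) (20,18) (15.5,34.5) (11.5,31) (2,17.5)
edge 0: (2,6.5)→(2.5,6)  cross = 2·6 − 2.5·6.5 = -4.2500; (r_i+r_j)·cross = 4.5·-4.2500 = -19.1250
edge 1: (2.5,6)→(19.5,5.5)  cross = 2.5·5.5 − 19.5·6 = -103.2500; (r_i+r_j)·cross = 22·-103.2500 = -2271.5000
edge 2: (19.5,5.5)→(20,18)  cross = 19.5·18 − 20·5.5 = 241.0000; (r_i+r_j)·cross = 39.5·241.0000 = 9519.5000
edge 3: (20,18)→(15.5,34.5)  cross = 20·34.5 − 15.5·18 = 411.0000; (r_i+r_j)·cross = 35.5·411.0000 = 14590.5000
edge 4: (15.5,34.5)→(11.5,31)  cross = 15.5·31 − 11.5·34.5 = 83.7500; (r_i+r_j)·cross = 27·83.7500 = 2261.2500
edge 5: (11.5,31)→(2,17.5)  cross = 11.5·17.5 − 2·31 = 139.2500; (r_i+r_j)·cross = 13.5·139.2500 = 1879.8750
edge 6: (2,17.5)→(2,6.5)  cross = 2·6.5 − 2·17.5 = -22.0000; (r_i+r_j)·cross = 4·-22.0000 = -88.0000
Σcross = 745.5000 → A = |Σcross|/2 = 372.7500 mm²
Σ(r_i+r_j)·cross = 25872.5000 → first moment M = |Σ|/6 = 4312.0833
R_c = M/A = 4312.0833/372.7500 = 11.5683 mm
θ = 195° = 3.403392 rad
V = θ·R_c·A = 3.403392·11.5683·372.7500 = 14675.710 mm³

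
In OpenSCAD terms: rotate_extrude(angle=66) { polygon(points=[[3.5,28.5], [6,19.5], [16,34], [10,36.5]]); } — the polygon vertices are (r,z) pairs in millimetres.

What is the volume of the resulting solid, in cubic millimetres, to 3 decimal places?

Profile (r,z), 4 vertices: (3.5,28.5) (6,19.5) (16,34) (10,36.5)
edge 0: (3.5,28.5)→(6,19.5)  cross = 3.5·19.5 − 6·28.5 = -102.7500; (r_i+r_j)·cross = 9.5·-102.7500 = -976.1250
edge 1: (6,19.5)→(16,34)  cross = 6·34 − 16·19.5 = -108.0000; (r_i+r_j)·cross = 22·-108.0000 = -2376.0000
edge 2: (16,34)→(10,36.5)  cross = 16·36.5 − 10·34 = 244.0000; (r_i+r_j)·cross = 26·244.0000 = 6344.0000
edge 3: (10,36.5)→(3.5,28.5)  cross = 10·28.5 − 3.5·36.5 = 157.2500; (r_i+r_j)·cross = 13.5·157.2500 = 2122.8750
Σcross = 190.5000 → A = |Σcross|/2 = 95.2500 mm²
Σ(r_i+r_j)·cross = 5114.7500 → first moment M = |Σ|/6 = 852.4583
R_c = M/A = 852.4583/95.2500 = 8.9497 mm
θ = 66° = 1.151917 rad
V = θ·R_c·A = 1.151917·8.9497·95.2500 = 981.962 mm³

Volume = 981.962 mm³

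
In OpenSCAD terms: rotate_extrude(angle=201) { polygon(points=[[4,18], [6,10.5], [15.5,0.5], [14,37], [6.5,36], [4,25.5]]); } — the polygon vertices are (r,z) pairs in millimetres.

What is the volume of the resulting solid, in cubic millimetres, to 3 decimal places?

Volume = 10528.574 mm³

Profile (r,z), 6 vertices: (4,18) (6,10.5) (15.5,0.5) (14,37) (6.5,36) (4,25.5)
edge 0: (4,18)→(6,10.5)  cross = 4·10.5 − 6·18 = -66.0000; (r_i+r_j)·cross = 10·-66.0000 = -660.0000
edge 1: (6,10.5)→(15.5,0.5)  cross = 6·0.5 − 15.5·10.5 = -159.7500; (r_i+r_j)·cross = 21.5·-159.7500 = -3434.6250
edge 2: (15.5,0.5)→(14,37)  cross = 15.5·37 − 14·0.5 = 566.5000; (r_i+r_j)·cross = 29.5·566.5000 = 16711.7500
edge 3: (14,37)→(6.5,36)  cross = 14·36 − 6.5·37 = 263.5000; (r_i+r_j)·cross = 20.5·263.5000 = 5401.7500
edge 4: (6.5,36)→(4,25.5)  cross = 6.5·25.5 − 4·36 = 21.7500; (r_i+r_j)·cross = 10.5·21.7500 = 228.3750
edge 5: (4,25.5)→(4,18)  cross = 4·18 − 4·25.5 = -30.0000; (r_i+r_j)·cross = 8·-30.0000 = -240.0000
Σcross = 596.0000 → A = |Σcross|/2 = 298.0000 mm²
Σ(r_i+r_j)·cross = 18007.2500 → first moment M = |Σ|/6 = 3001.2083
R_c = M/A = 3001.2083/298.0000 = 10.0712 mm
θ = 201° = 3.508112 rad
V = θ·R_c·A = 3.508112·10.0712·298.0000 = 10528.574 mm³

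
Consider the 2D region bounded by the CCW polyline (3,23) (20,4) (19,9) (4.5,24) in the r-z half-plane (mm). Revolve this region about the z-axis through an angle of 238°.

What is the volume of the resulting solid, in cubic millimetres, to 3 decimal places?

Volume = 2597.908 mm³

Profile (r,z), 4 vertices: (3,23) (20,4) (19,9) (4.5,24)
edge 0: (3,23)→(20,4)  cross = 3·4 − 20·23 = -448.0000; (r_i+r_j)·cross = 23·-448.0000 = -10304.0000
edge 1: (20,4)→(19,9)  cross = 20·9 − 19·4 = 104.0000; (r_i+r_j)·cross = 39·104.0000 = 4056.0000
edge 2: (19,9)→(4.5,24)  cross = 19·24 − 4.5·9 = 415.5000; (r_i+r_j)·cross = 23.5·415.5000 = 9764.2500
edge 3: (4.5,24)→(3,23)  cross = 4.5·23 − 3·24 = 31.5000; (r_i+r_j)·cross = 7.5·31.5000 = 236.2500
Σcross = 103.0000 → A = |Σcross|/2 = 51.5000 mm²
Σ(r_i+r_j)·cross = 3752.5000 → first moment M = |Σ|/6 = 625.4167
R_c = M/A = 625.4167/51.5000 = 12.1440 mm
θ = 238° = 4.153884 rad
V = θ·R_c·A = 4.153884·12.1440·51.5000 = 2597.908 mm³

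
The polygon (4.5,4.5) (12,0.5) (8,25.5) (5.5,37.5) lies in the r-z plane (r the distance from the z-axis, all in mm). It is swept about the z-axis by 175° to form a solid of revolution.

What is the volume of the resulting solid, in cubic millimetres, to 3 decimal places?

Volume = 3004.821 mm³

Profile (r,z), 4 vertices: (4.5,4.5) (12,0.5) (8,25.5) (5.5,37.5)
edge 0: (4.5,4.5)→(12,0.5)  cross = 4.5·0.5 − 12·4.5 = -51.7500; (r_i+r_j)·cross = 16.5·-51.7500 = -853.8750
edge 1: (12,0.5)→(8,25.5)  cross = 12·25.5 − 8·0.5 = 302.0000; (r_i+r_j)·cross = 20·302.0000 = 6040.0000
edge 2: (8,25.5)→(5.5,37.5)  cross = 8·37.5 − 5.5·25.5 = 159.7500; (r_i+r_j)·cross = 13.5·159.7500 = 2156.6250
edge 3: (5.5,37.5)→(4.5,4.5)  cross = 5.5·4.5 − 4.5·37.5 = -144.0000; (r_i+r_j)·cross = 10·-144.0000 = -1440.0000
Σcross = 266.0000 → A = |Σcross|/2 = 133.0000 mm²
Σ(r_i+r_j)·cross = 5902.7500 → first moment M = |Σ|/6 = 983.7917
R_c = M/A = 983.7917/133.0000 = 7.3969 mm
θ = 175° = 3.054326 rad
V = θ·R_c·A = 3.054326·7.3969·133.0000 = 3004.821 mm³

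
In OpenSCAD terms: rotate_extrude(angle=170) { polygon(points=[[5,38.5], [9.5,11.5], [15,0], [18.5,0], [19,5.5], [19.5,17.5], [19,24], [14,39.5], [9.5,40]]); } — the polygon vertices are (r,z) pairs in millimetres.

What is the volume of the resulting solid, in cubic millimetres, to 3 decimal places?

Volume = 14554.479 mm³

Profile (r,z), 9 vertices: (5,38.5) (9.5,11.5) (15,0) (18.5,0) (19,5.5) (19.5,17.5) (19,24) (14,39.5) (9.5,40)
edge 0: (5,38.5)→(9.5,11.5)  cross = 5·11.5 − 9.5·38.5 = -308.2500; (r_i+r_j)·cross = 14.5·-308.2500 = -4469.6250
edge 1: (9.5,11.5)→(15,0)  cross = 9.5·0 − 15·11.5 = -172.5000; (r_i+r_j)·cross = 24.5·-172.5000 = -4226.2500
edge 2: (15,0)→(18.5,0)  cross = 15·0 − 18.5·0 = 0.0000; (r_i+r_j)·cross = 33.5·0.0000 = 0.0000
edge 3: (18.5,0)→(19,5.5)  cross = 18.5·5.5 − 19·0 = 101.7500; (r_i+r_j)·cross = 37.5·101.7500 = 3815.6250
edge 4: (19,5.5)→(19.5,17.5)  cross = 19·17.5 − 19.5·5.5 = 225.2500; (r_i+r_j)·cross = 38.5·225.2500 = 8672.1250
edge 5: (19.5,17.5)→(19,24)  cross = 19.5·24 − 19·17.5 = 135.5000; (r_i+r_j)·cross = 38.5·135.5000 = 5216.7500
edge 6: (19,24)→(14,39.5)  cross = 19·39.5 − 14·24 = 414.5000; (r_i+r_j)·cross = 33·414.5000 = 13678.5000
edge 7: (14,39.5)→(9.5,40)  cross = 14·40 − 9.5·39.5 = 184.7500; (r_i+r_j)·cross = 23.5·184.7500 = 4341.6250
edge 8: (9.5,40)→(5,38.5)  cross = 9.5·38.5 − 5·40 = 165.7500; (r_i+r_j)·cross = 14.5·165.7500 = 2403.3750
Σcross = 746.7500 → A = |Σcross|/2 = 373.3750 mm²
Σ(r_i+r_j)·cross = 29432.1250 → first moment M = |Σ|/6 = 4905.3542
R_c = M/A = 4905.3542/373.3750 = 13.1379 mm
θ = 170° = 2.967060 rad
V = θ·R_c·A = 2.967060·13.1379·373.3750 = 14554.479 mm³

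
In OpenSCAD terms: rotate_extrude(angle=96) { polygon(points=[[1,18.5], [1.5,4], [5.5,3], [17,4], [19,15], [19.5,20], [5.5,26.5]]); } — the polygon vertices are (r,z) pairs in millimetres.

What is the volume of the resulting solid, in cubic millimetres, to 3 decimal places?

Volume = 5483.475 mm³

Profile (r,z), 7 vertices: (1,18.5) (1.5,4) (5.5,3) (17,4) (19,15) (19.5,20) (5.5,26.5)
edge 0: (1,18.5)→(1.5,4)  cross = 1·4 − 1.5·18.5 = -23.7500; (r_i+r_j)·cross = 2.5·-23.7500 = -59.3750
edge 1: (1.5,4)→(5.5,3)  cross = 1.5·3 − 5.5·4 = -17.5000; (r_i+r_j)·cross = 7·-17.5000 = -122.5000
edge 2: (5.5,3)→(17,4)  cross = 5.5·4 − 17·3 = -29.0000; (r_i+r_j)·cross = 22.5·-29.0000 = -652.5000
edge 3: (17,4)→(19,15)  cross = 17·15 − 19·4 = 179.0000; (r_i+r_j)·cross = 36·179.0000 = 6444.0000
edge 4: (19,15)→(19.5,20)  cross = 19·20 − 19.5·15 = 87.5000; (r_i+r_j)·cross = 38.5·87.5000 = 3368.7500
edge 5: (19.5,20)→(5.5,26.5)  cross = 19.5·26.5 − 5.5·20 = 406.7500; (r_i+r_j)·cross = 25·406.7500 = 10168.7500
edge 6: (5.5,26.5)→(1,18.5)  cross = 5.5·18.5 − 1·26.5 = 75.2500; (r_i+r_j)·cross = 6.5·75.2500 = 489.1250
Σcross = 678.2500 → A = |Σcross|/2 = 339.1250 mm²
Σ(r_i+r_j)·cross = 19636.2500 → first moment M = |Σ|/6 = 3272.7083
R_c = M/A = 3272.7083/339.1250 = 9.6504 mm
θ = 96° = 1.675516 rad
V = θ·R_c·A = 1.675516·9.6504·339.1250 = 5483.475 mm³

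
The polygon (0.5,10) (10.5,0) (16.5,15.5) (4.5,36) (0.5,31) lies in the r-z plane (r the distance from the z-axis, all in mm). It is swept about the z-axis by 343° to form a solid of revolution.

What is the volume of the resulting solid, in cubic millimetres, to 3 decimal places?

Profile (r,z), 5 vertices: (0.5,10) (10.5,0) (16.5,15.5) (4.5,36) (0.5,31)
edge 0: (0.5,10)→(10.5,0)  cross = 0.5·0 − 10.5·10 = -105.0000; (r_i+r_j)·cross = 11·-105.0000 = -1155.0000
edge 1: (10.5,0)→(16.5,15.5)  cross = 10.5·15.5 − 16.5·0 = 162.7500; (r_i+r_j)·cross = 27·162.7500 = 4394.2500
edge 2: (16.5,15.5)→(4.5,36)  cross = 16.5·36 − 4.5·15.5 = 524.2500; (r_i+r_j)·cross = 21·524.2500 = 11009.2500
edge 3: (4.5,36)→(0.5,31)  cross = 4.5·31 − 0.5·36 = 121.5000; (r_i+r_j)·cross = 5·121.5000 = 607.5000
edge 4: (0.5,31)→(0.5,10)  cross = 0.5·10 − 0.5·31 = -10.5000; (r_i+r_j)·cross = 1·-10.5000 = -10.5000
Σcross = 693.0000 → A = |Σcross|/2 = 346.5000 mm²
Σ(r_i+r_j)·cross = 14845.5000 → first moment M = |Σ|/6 = 2474.2500
R_c = M/A = 2474.2500/346.5000 = 7.1407 mm
θ = 343° = 5.986479 rad
V = θ·R_c·A = 5.986479·7.1407·346.5000 = 14812.046 mm³

Volume = 14812.046 mm³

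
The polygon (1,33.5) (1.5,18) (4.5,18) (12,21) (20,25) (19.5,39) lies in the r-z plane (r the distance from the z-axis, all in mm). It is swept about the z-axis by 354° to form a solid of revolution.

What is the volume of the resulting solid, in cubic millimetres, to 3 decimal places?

Profile (r,z), 6 vertices: (1,33.5) (1.5,18) (4.5,18) (12,21) (20,25) (19.5,39)
edge 0: (1,33.5)→(1.5,18)  cross = 1·18 − 1.5·33.5 = -32.2500; (r_i+r_j)·cross = 2.5·-32.2500 = -80.6250
edge 1: (1.5,18)→(4.5,18)  cross = 1.5·18 − 4.5·18 = -54.0000; (r_i+r_j)·cross = 6·-54.0000 = -324.0000
edge 2: (4.5,18)→(12,21)  cross = 4.5·21 − 12·18 = -121.5000; (r_i+r_j)·cross = 16.5·-121.5000 = -2004.7500
edge 3: (12,21)→(20,25)  cross = 12·25 − 20·21 = -120.0000; (r_i+r_j)·cross = 32·-120.0000 = -3840.0000
edge 4: (20,25)→(19.5,39)  cross = 20·39 − 19.5·25 = 292.5000; (r_i+r_j)·cross = 39.5·292.5000 = 11553.7500
edge 5: (19.5,39)→(1,33.5)  cross = 19.5·33.5 − 1·39 = 614.2500; (r_i+r_j)·cross = 20.5·614.2500 = 12592.1250
Σcross = 579.0000 → A = |Σcross|/2 = 289.5000 mm²
Σ(r_i+r_j)·cross = 17896.5000 → first moment M = |Σ|/6 = 2982.7500
R_c = M/A = 2982.7500/289.5000 = 10.3031 mm
θ = 354° = 6.178466 rad
V = θ·R_c·A = 6.178466·10.3031·289.5000 = 18428.818 mm³

Volume = 18428.818 mm³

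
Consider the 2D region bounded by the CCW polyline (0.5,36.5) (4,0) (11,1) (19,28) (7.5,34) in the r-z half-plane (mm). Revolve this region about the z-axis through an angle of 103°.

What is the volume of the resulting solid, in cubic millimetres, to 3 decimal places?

Profile (r,z), 5 vertices: (0.5,36.5) (4,0) (11,1) (19,28) (7.5,34)
edge 0: (0.5,36.5)→(4,0)  cross = 0.5·0 − 4·36.5 = -146.0000; (r_i+r_j)·cross = 4.5·-146.0000 = -657.0000
edge 1: (4,0)→(11,1)  cross = 4·1 − 11·0 = 4.0000; (r_i+r_j)·cross = 15·4.0000 = 60.0000
edge 2: (11,1)→(19,28)  cross = 11·28 − 19·1 = 289.0000; (r_i+r_j)·cross = 30·289.0000 = 8670.0000
edge 3: (19,28)→(7.5,34)  cross = 19·34 − 7.5·28 = 436.0000; (r_i+r_j)·cross = 26.5·436.0000 = 11554.0000
edge 4: (7.5,34)→(0.5,36.5)  cross = 7.5·36.5 − 0.5·34 = 256.7500; (r_i+r_j)·cross = 8·256.7500 = 2054.0000
Σcross = 839.7500 → A = |Σcross|/2 = 419.8750 mm²
Σ(r_i+r_j)·cross = 21681.0000 → first moment M = |Σ|/6 = 3613.5000
R_c = M/A = 3613.5000/419.8750 = 8.6061 mm
θ = 103° = 1.797689 rad
V = θ·R_c·A = 1.797689·8.6061·419.8750 = 6495.950 mm³

Volume = 6495.950 mm³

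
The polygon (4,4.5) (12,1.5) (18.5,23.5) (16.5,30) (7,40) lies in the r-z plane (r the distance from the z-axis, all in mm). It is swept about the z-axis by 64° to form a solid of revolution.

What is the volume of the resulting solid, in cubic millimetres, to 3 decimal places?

Profile (r,z), 5 vertices: (4,4.5) (12,1.5) (18.5,23.5) (16.5,30) (7,40)
edge 0: (4,4.5)→(12,1.5)  cross = 4·1.5 − 12·4.5 = -48.0000; (r_i+r_j)·cross = 16·-48.0000 = -768.0000
edge 1: (12,1.5)→(18.5,23.5)  cross = 12·23.5 − 18.5·1.5 = 254.2500; (r_i+r_j)·cross = 30.5·254.2500 = 7754.6250
edge 2: (18.5,23.5)→(16.5,30)  cross = 18.5·30 − 16.5·23.5 = 167.2500; (r_i+r_j)·cross = 35·167.2500 = 5853.7500
edge 3: (16.5,30)→(7,40)  cross = 16.5·40 − 7·30 = 450.0000; (r_i+r_j)·cross = 23.5·450.0000 = 10575.0000
edge 4: (7,40)→(4,4.5)  cross = 7·4.5 − 4·40 = -128.5000; (r_i+r_j)·cross = 11·-128.5000 = -1413.5000
Σcross = 695.0000 → A = |Σcross|/2 = 347.5000 mm²
Σ(r_i+r_j)·cross = 22001.8750 → first moment M = |Σ|/6 = 3666.9792
R_c = M/A = 3666.9792/347.5000 = 10.5525 mm
θ = 64° = 1.117011 rad
V = θ·R_c·A = 1.117011·10.5525·347.5000 = 4096.055 mm³

Volume = 4096.055 mm³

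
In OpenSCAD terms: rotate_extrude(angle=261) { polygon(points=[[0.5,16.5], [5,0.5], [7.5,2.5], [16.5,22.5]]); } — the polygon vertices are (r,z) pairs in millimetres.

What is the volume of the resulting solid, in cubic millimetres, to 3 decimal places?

Profile (r,z), 4 vertices: (0.5,16.5) (5,0.5) (7.5,2.5) (16.5,22.5)
edge 0: (0.5,16.5)→(5,0.5)  cross = 0.5·0.5 − 5·16.5 = -82.2500; (r_i+r_j)·cross = 5.5·-82.2500 = -452.3750
edge 1: (5,0.5)→(7.5,2.5)  cross = 5·2.5 − 7.5·0.5 = 8.7500; (r_i+r_j)·cross = 12.5·8.7500 = 109.3750
edge 2: (7.5,2.5)→(16.5,22.5)  cross = 7.5·22.5 − 16.5·2.5 = 127.5000; (r_i+r_j)·cross = 24·127.5000 = 3060.0000
edge 3: (16.5,22.5)→(0.5,16.5)  cross = 16.5·16.5 − 0.5·22.5 = 261.0000; (r_i+r_j)·cross = 17·261.0000 = 4437.0000
Σcross = 315.0000 → A = |Σcross|/2 = 157.5000 mm²
Σ(r_i+r_j)·cross = 7154.0000 → first moment M = |Σ|/6 = 1192.3333
R_c = M/A = 1192.3333/157.5000 = 7.5704 mm
θ = 261° = 4.555309 rad
V = θ·R_c·A = 4.555309·7.5704·157.5000 = 5431.447 mm³

Volume = 5431.447 mm³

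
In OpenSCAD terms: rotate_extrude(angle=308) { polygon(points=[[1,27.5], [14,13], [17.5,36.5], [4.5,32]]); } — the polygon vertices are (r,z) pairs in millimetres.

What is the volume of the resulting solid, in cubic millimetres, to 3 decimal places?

Profile (r,z), 4 vertices: (1,27.5) (14,13) (17.5,36.5) (4.5,32)
edge 0: (1,27.5)→(14,13)  cross = 1·13 − 14·27.5 = -372.0000; (r_i+r_j)·cross = 15·-372.0000 = -5580.0000
edge 1: (14,13)→(17.5,36.5)  cross = 14·36.5 − 17.5·13 = 283.5000; (r_i+r_j)·cross = 31.5·283.5000 = 8930.2500
edge 2: (17.5,36.5)→(4.5,32)  cross = 17.5·32 − 4.5·36.5 = 395.7500; (r_i+r_j)·cross = 22·395.7500 = 8706.5000
edge 3: (4.5,32)→(1,27.5)  cross = 4.5·27.5 − 1·32 = 91.7500; (r_i+r_j)·cross = 5.5·91.7500 = 504.6250
Σcross = 399.0000 → A = |Σcross|/2 = 199.5000 mm²
Σ(r_i+r_j)·cross = 12561.3750 → first moment M = |Σ|/6 = 2093.5625
R_c = M/A = 2093.5625/199.5000 = 10.4940 mm
θ = 308° = 5.375614 rad
V = θ·R_c·A = 5.375614·10.4940·199.5000 = 11254.184 mm³

Volume = 11254.184 mm³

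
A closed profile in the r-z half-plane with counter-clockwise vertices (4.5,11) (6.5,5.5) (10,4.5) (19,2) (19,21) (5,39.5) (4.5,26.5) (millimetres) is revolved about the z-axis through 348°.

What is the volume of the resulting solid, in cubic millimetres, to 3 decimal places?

Profile (r,z), 7 vertices: (4.5,11) (6.5,5.5) (10,4.5) (19,2) (19,21) (5,39.5) (4.5,26.5)
edge 0: (4.5,11)→(6.5,5.5)  cross = 4.5·5.5 − 6.5·11 = -46.7500; (r_i+r_j)·cross = 11·-46.7500 = -514.2500
edge 1: (6.5,5.5)→(10,4.5)  cross = 6.5·4.5 − 10·5.5 = -25.7500; (r_i+r_j)·cross = 16.5·-25.7500 = -424.8750
edge 2: (10,4.5)→(19,2)  cross = 10·2 − 19·4.5 = -65.5000; (r_i+r_j)·cross = 29·-65.5000 = -1899.5000
edge 3: (19,2)→(19,21)  cross = 19·21 − 19·2 = 361.0000; (r_i+r_j)·cross = 38·361.0000 = 13718.0000
edge 4: (19,21)→(5,39.5)  cross = 19·39.5 − 5·21 = 645.5000; (r_i+r_j)·cross = 24·645.5000 = 15492.0000
edge 5: (5,39.5)→(4.5,26.5)  cross = 5·26.5 − 4.5·39.5 = -45.2500; (r_i+r_j)·cross = 9.5·-45.2500 = -429.8750
edge 6: (4.5,26.5)→(4.5,11)  cross = 4.5·11 − 4.5·26.5 = -69.7500; (r_i+r_j)·cross = 9·-69.7500 = -627.7500
Σcross = 753.5000 → A = |Σcross|/2 = 376.7500 mm²
Σ(r_i+r_j)·cross = 25313.7500 → first moment M = |Σ|/6 = 4218.9583
R_c = M/A = 4218.9583/376.7500 = 11.1983 mm
θ = 348° = 6.073746 rad
V = θ·R_c·A = 6.073746·11.1983·376.7500 = 25624.880 mm³

Volume = 25624.880 mm³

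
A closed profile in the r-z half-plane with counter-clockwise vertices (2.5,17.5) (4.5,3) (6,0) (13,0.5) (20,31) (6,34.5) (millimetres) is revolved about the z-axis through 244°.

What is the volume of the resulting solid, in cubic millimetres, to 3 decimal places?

Volume = 18171.194 mm³

Profile (r,z), 6 vertices: (2.5,17.5) (4.5,3) (6,0) (13,0.5) (20,31) (6,34.5)
edge 0: (2.5,17.5)→(4.5,3)  cross = 2.5·3 − 4.5·17.5 = -71.2500; (r_i+r_j)·cross = 7·-71.2500 = -498.7500
edge 1: (4.5,3)→(6,0)  cross = 4.5·0 − 6·3 = -18.0000; (r_i+r_j)·cross = 10.5·-18.0000 = -189.0000
edge 2: (6,0)→(13,0.5)  cross = 6·0.5 − 13·0 = 3.0000; (r_i+r_j)·cross = 19·3.0000 = 57.0000
edge 3: (13,0.5)→(20,31)  cross = 13·31 − 20·0.5 = 393.0000; (r_i+r_j)·cross = 33·393.0000 = 12969.0000
edge 4: (20,31)→(6,34.5)  cross = 20·34.5 − 6·31 = 504.0000; (r_i+r_j)·cross = 26·504.0000 = 13104.0000
edge 5: (6,34.5)→(2.5,17.5)  cross = 6·17.5 − 2.5·34.5 = 18.7500; (r_i+r_j)·cross = 8.5·18.7500 = 159.3750
Σcross = 829.5000 → A = |Σcross|/2 = 414.7500 mm²
Σ(r_i+r_j)·cross = 25601.6250 → first moment M = |Σ|/6 = 4266.9375
R_c = M/A = 4266.9375/414.7500 = 10.2880 mm
θ = 244° = 4.258603 rad
V = θ·R_c·A = 4.258603·10.2880·414.7500 = 18171.194 mm³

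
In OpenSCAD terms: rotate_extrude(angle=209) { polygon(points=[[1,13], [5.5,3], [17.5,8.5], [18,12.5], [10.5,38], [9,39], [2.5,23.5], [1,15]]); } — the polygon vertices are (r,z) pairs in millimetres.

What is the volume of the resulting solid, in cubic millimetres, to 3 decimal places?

Volume = 12269.927 mm³

Profile (r,z), 8 vertices: (1,13) (5.5,3) (17.5,8.5) (18,12.5) (10.5,38) (9,39) (2.5,23.5) (1,15)
edge 0: (1,13)→(5.5,3)  cross = 1·3 − 5.5·13 = -68.5000; (r_i+r_j)·cross = 6.5·-68.5000 = -445.2500
edge 1: (5.5,3)→(17.5,8.5)  cross = 5.5·8.5 − 17.5·3 = -5.7500; (r_i+r_j)·cross = 23·-5.7500 = -132.2500
edge 2: (17.5,8.5)→(18,12.5)  cross = 17.5·12.5 − 18·8.5 = 65.7500; (r_i+r_j)·cross = 35.5·65.7500 = 2334.1250
edge 3: (18,12.5)→(10.5,38)  cross = 18·38 − 10.5·12.5 = 552.7500; (r_i+r_j)·cross = 28.5·552.7500 = 15753.3750
edge 4: (10.5,38)→(9,39)  cross = 10.5·39 − 9·38 = 67.5000; (r_i+r_j)·cross = 19.5·67.5000 = 1316.2500
edge 5: (9,39)→(2.5,23.5)  cross = 9·23.5 − 2.5·39 = 114.0000; (r_i+r_j)·cross = 11.5·114.0000 = 1311.0000
edge 6: (2.5,23.5)→(1,15)  cross = 2.5·15 − 1·23.5 = 14.0000; (r_i+r_j)·cross = 3.5·14.0000 = 49.0000
edge 7: (1,15)→(1,13)  cross = 1·13 − 1·15 = -2.0000; (r_i+r_j)·cross = 2·-2.0000 = -4.0000
Σcross = 737.7500 → A = |Σcross|/2 = 368.8750 mm²
Σ(r_i+r_j)·cross = 20182.2500 → first moment M = |Σ|/6 = 3363.7083
R_c = M/A = 3363.7083/368.8750 = 9.1188 mm
θ = 209° = 3.647738 rad
V = θ·R_c·A = 3.647738·9.1188·368.8750 = 12269.927 mm³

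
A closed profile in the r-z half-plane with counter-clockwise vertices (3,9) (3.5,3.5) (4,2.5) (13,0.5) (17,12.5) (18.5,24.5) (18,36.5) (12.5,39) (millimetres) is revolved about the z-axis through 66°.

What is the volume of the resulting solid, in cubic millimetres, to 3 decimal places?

Profile (r,z), 8 vertices: (3,9) (3.5,3.5) (4,2.5) (13,0.5) (17,12.5) (18.5,24.5) (18,36.5) (12.5,39)
edge 0: (3,9)→(3.5,3.5)  cross = 3·3.5 − 3.5·9 = -21.0000; (r_i+r_j)·cross = 6.5·-21.0000 = -136.5000
edge 1: (3.5,3.5)→(4,2.5)  cross = 3.5·2.5 − 4·3.5 = -5.2500; (r_i+r_j)·cross = 7.5·-5.2500 = -39.3750
edge 2: (4,2.5)→(13,0.5)  cross = 4·0.5 − 13·2.5 = -30.5000; (r_i+r_j)·cross = 17·-30.5000 = -518.5000
edge 3: (13,0.5)→(17,12.5)  cross = 13·12.5 − 17·0.5 = 154.0000; (r_i+r_j)·cross = 30·154.0000 = 4620.0000
edge 4: (17,12.5)→(18.5,24.5)  cross = 17·24.5 − 18.5·12.5 = 185.2500; (r_i+r_j)·cross = 35.5·185.2500 = 6576.3750
edge 5: (18.5,24.5)→(18,36.5)  cross = 18.5·36.5 − 18·24.5 = 234.2500; (r_i+r_j)·cross = 36.5·234.2500 = 8550.1250
edge 6: (18,36.5)→(12.5,39)  cross = 18·39 − 12.5·36.5 = 245.7500; (r_i+r_j)·cross = 30.5·245.7500 = 7495.3750
edge 7: (12.5,39)→(3,9)  cross = 12.5·9 − 3·39 = -4.5000; (r_i+r_j)·cross = 15.5·-4.5000 = -69.7500
Σcross = 758.0000 → A = |Σcross|/2 = 379.0000 mm²
Σ(r_i+r_j)·cross = 26477.7500 → first moment M = |Σ|/6 = 4412.9583
R_c = M/A = 4412.9583/379.0000 = 11.6437 mm
θ = 66° = 1.151917 rad
V = θ·R_c·A = 1.151917·11.6437·379.0000 = 5083.363 mm³

Volume = 5083.363 mm³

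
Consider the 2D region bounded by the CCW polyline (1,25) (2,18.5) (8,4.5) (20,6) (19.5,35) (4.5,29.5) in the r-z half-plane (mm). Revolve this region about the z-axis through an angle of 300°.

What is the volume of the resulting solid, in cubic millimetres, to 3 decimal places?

Volume = 26922.140 mm³

Profile (r,z), 6 vertices: (1,25) (2,18.5) (8,4.5) (20,6) (19.5,35) (4.5,29.5)
edge 0: (1,25)→(2,18.5)  cross = 1·18.5 − 2·25 = -31.5000; (r_i+r_j)·cross = 3·-31.5000 = -94.5000
edge 1: (2,18.5)→(8,4.5)  cross = 2·4.5 − 8·18.5 = -139.0000; (r_i+r_j)·cross = 10·-139.0000 = -1390.0000
edge 2: (8,4.5)→(20,6)  cross = 8·6 − 20·4.5 = -42.0000; (r_i+r_j)·cross = 28·-42.0000 = -1176.0000
edge 3: (20,6)→(19.5,35)  cross = 20·35 − 19.5·6 = 583.0000; (r_i+r_j)·cross = 39.5·583.0000 = 23028.5000
edge 4: (19.5,35)→(4.5,29.5)  cross = 19.5·29.5 − 4.5·35 = 417.7500; (r_i+r_j)·cross = 24·417.7500 = 10026.0000
edge 5: (4.5,29.5)→(1,25)  cross = 4.5·25 − 1·29.5 = 83.0000; (r_i+r_j)·cross = 5.5·83.0000 = 456.5000
Σcross = 871.2500 → A = |Σcross|/2 = 435.6250 mm²
Σ(r_i+r_j)·cross = 30850.5000 → first moment M = |Σ|/6 = 5141.7500
R_c = M/A = 5141.7500/435.6250 = 11.8032 mm
θ = 300° = 5.235988 rad
V = θ·R_c·A = 5.235988·11.8032·435.6250 = 26922.140 mm³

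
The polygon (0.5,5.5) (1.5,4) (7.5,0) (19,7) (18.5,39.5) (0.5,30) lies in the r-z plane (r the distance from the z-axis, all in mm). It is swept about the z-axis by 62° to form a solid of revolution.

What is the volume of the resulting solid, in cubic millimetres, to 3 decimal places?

Volume = 6231.793 mm³

Profile (r,z), 6 vertices: (0.5,5.5) (1.5,4) (7.5,0) (19,7) (18.5,39.5) (0.5,30)
edge 0: (0.5,5.5)→(1.5,4)  cross = 0.5·4 − 1.5·5.5 = -6.2500; (r_i+r_j)·cross = 2·-6.2500 = -12.5000
edge 1: (1.5,4)→(7.5,0)  cross = 1.5·0 − 7.5·4 = -30.0000; (r_i+r_j)·cross = 9·-30.0000 = -270.0000
edge 2: (7.5,0)→(19,7)  cross = 7.5·7 − 19·0 = 52.5000; (r_i+r_j)·cross = 26.5·52.5000 = 1391.2500
edge 3: (19,7)→(18.5,39.5)  cross = 19·39.5 − 18.5·7 = 621.0000; (r_i+r_j)·cross = 37.5·621.0000 = 23287.5000
edge 4: (18.5,39.5)→(0.5,30)  cross = 18.5·30 − 0.5·39.5 = 535.2500; (r_i+r_j)·cross = 19·535.2500 = 10169.7500
edge 5: (0.5,30)→(0.5,5.5)  cross = 0.5·5.5 − 0.5·30 = -12.2500; (r_i+r_j)·cross = 1·-12.2500 = -12.2500
Σcross = 1160.2500 → A = |Σcross|/2 = 580.1250 mm²
Σ(r_i+r_j)·cross = 34553.7500 → first moment M = |Σ|/6 = 5758.9583
R_c = M/A = 5758.9583/580.1250 = 9.9271 mm
θ = 62° = 1.082104 rad
V = θ·R_c·A = 1.082104·9.9271·580.1250 = 6231.793 mm³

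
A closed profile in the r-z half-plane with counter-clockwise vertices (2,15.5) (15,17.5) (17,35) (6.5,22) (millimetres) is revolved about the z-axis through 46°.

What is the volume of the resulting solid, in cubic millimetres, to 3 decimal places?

Volume = 1050.080 mm³

Profile (r,z), 4 vertices: (2,15.5) (15,17.5) (17,35) (6.5,22)
edge 0: (2,15.5)→(15,17.5)  cross = 2·17.5 − 15·15.5 = -197.5000; (r_i+r_j)·cross = 17·-197.5000 = -3357.5000
edge 1: (15,17.5)→(17,35)  cross = 15·35 − 17·17.5 = 227.5000; (r_i+r_j)·cross = 32·227.5000 = 7280.0000
edge 2: (17,35)→(6.5,22)  cross = 17·22 − 6.5·35 = 146.5000; (r_i+r_j)·cross = 23.5·146.5000 = 3442.7500
edge 3: (6.5,22)→(2,15.5)  cross = 6.5·15.5 − 2·22 = 56.7500; (r_i+r_j)·cross = 8.5·56.7500 = 482.3750
Σcross = 233.2500 → A = |Σcross|/2 = 116.6250 mm²
Σ(r_i+r_j)·cross = 7847.6250 → first moment M = |Σ|/6 = 1307.9375
R_c = M/A = 1307.9375/116.6250 = 11.2149 mm
θ = 46° = 0.802851 rad
V = θ·R_c·A = 0.802851·11.2149·116.6250 = 1050.080 mm³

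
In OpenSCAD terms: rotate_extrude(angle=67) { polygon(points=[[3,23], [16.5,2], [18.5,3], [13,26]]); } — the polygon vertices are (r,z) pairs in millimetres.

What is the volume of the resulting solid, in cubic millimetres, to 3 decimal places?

Volume = 2068.470 mm³

Profile (r,z), 4 vertices: (3,23) (16.5,2) (18.5,3) (13,26)
edge 0: (3,23)→(16.5,2)  cross = 3·2 − 16.5·23 = -373.5000; (r_i+r_j)·cross = 19.5·-373.5000 = -7283.2500
edge 1: (16.5,2)→(18.5,3)  cross = 16.5·3 − 18.5·2 = 12.5000; (r_i+r_j)·cross = 35·12.5000 = 437.5000
edge 2: (18.5,3)→(13,26)  cross = 18.5·26 − 13·3 = 442.0000; (r_i+r_j)·cross = 31.5·442.0000 = 13923.0000
edge 3: (13,26)→(3,23)  cross = 13·23 − 3·26 = 221.0000; (r_i+r_j)·cross = 16·221.0000 = 3536.0000
Σcross = 302.0000 → A = |Σcross|/2 = 151.0000 mm²
Σ(r_i+r_j)·cross = 10613.2500 → first moment M = |Σ|/6 = 1768.8750
R_c = M/A = 1768.8750/151.0000 = 11.7144 mm
θ = 67° = 1.169371 rad
V = θ·R_c·A = 1.169371·11.7144·151.0000 = 2068.470 mm³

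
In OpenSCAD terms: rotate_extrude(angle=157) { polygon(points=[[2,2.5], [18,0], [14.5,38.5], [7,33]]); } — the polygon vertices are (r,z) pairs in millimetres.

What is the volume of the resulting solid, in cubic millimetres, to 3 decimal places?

Profile (r,z), 4 vertices: (2,2.5) (18,0) (14.5,38.5) (7,33)
edge 0: (2,2.5)→(18,0)  cross = 2·0 − 18·2.5 = -45.0000; (r_i+r_j)·cross = 20·-45.0000 = -900.0000
edge 1: (18,0)→(14.5,38.5)  cross = 18·38.5 − 14.5·0 = 693.0000; (r_i+r_j)·cross = 32.5·693.0000 = 22522.5000
edge 2: (14.5,38.5)→(7,33)  cross = 14.5·33 − 7·38.5 = 209.0000; (r_i+r_j)·cross = 21.5·209.0000 = 4493.5000
edge 3: (7,33)→(2,2.5)  cross = 7·2.5 − 2·33 = -48.5000; (r_i+r_j)·cross = 9·-48.5000 = -436.5000
Σcross = 808.5000 → A = |Σcross|/2 = 404.2500 mm²
Σ(r_i+r_j)·cross = 25679.5000 → first moment M = |Σ|/6 = 4279.9167
R_c = M/A = 4279.9167/404.2500 = 10.5873 mm
θ = 157° = 2.740167 rad
V = θ·R_c·A = 2.740167·10.5873·404.2500 = 11727.686 mm³

Volume = 11727.686 mm³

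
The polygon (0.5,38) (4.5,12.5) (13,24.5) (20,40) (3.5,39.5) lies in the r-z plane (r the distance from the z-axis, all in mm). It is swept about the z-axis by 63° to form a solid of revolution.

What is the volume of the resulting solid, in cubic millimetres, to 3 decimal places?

Volume = 2745.205 mm³

Profile (r,z), 5 vertices: (0.5,38) (4.5,12.5) (13,24.5) (20,40) (3.5,39.5)
edge 0: (0.5,38)→(4.5,12.5)  cross = 0.5·12.5 − 4.5·38 = -164.7500; (r_i+r_j)·cross = 5·-164.7500 = -823.7500
edge 1: (4.5,12.5)→(13,24.5)  cross = 4.5·24.5 − 13·12.5 = -52.2500; (r_i+r_j)·cross = 17.5·-52.2500 = -914.3750
edge 2: (13,24.5)→(20,40)  cross = 13·40 − 20·24.5 = 30.0000; (r_i+r_j)·cross = 33·30.0000 = 990.0000
edge 3: (20,40)→(3.5,39.5)  cross = 20·39.5 − 3.5·40 = 650.0000; (r_i+r_j)·cross = 23.5·650.0000 = 15275.0000
edge 4: (3.5,39.5)→(0.5,38)  cross = 3.5·38 − 0.5·39.5 = 113.2500; (r_i+r_j)·cross = 4·113.2500 = 453.0000
Σcross = 576.2500 → A = |Σcross|/2 = 288.1250 mm²
Σ(r_i+r_j)·cross = 14979.8750 → first moment M = |Σ|/6 = 2496.6458
R_c = M/A = 2496.6458/288.1250 = 8.6651 mm
θ = 63° = 1.099557 rad
V = θ·R_c·A = 1.099557·8.6651·288.1250 = 2745.205 mm³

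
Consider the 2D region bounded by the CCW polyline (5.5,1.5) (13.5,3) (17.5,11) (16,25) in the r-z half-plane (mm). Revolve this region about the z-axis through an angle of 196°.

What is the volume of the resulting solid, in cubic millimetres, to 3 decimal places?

Profile (r,z), 4 vertices: (5.5,1.5) (13.5,3) (17.5,11) (16,25)
edge 0: (5.5,1.5)→(13.5,3)  cross = 5.5·3 − 13.5·1.5 = -3.7500; (r_i+r_j)·cross = 19·-3.7500 = -71.2500
edge 1: (13.5,3)→(17.5,11)  cross = 13.5·11 − 17.5·3 = 96.0000; (r_i+r_j)·cross = 31·96.0000 = 2976.0000
edge 2: (17.5,11)→(16,25)  cross = 17.5·25 − 16·11 = 261.5000; (r_i+r_j)·cross = 33.5·261.5000 = 8760.2500
edge 3: (16,25)→(5.5,1.5)  cross = 16·1.5 − 5.5·25 = -113.5000; (r_i+r_j)·cross = 21.5·-113.5000 = -2440.2500
Σcross = 240.2500 → A = |Σcross|/2 = 120.1250 mm²
Σ(r_i+r_j)·cross = 9224.7500 → first moment M = |Σ|/6 = 1537.4583
R_c = M/A = 1537.4583/120.1250 = 12.7988 mm
θ = 196° = 3.420845 rad
V = θ·R_c·A = 3.420845·12.7988·120.1250 = 5259.407 mm³

Volume = 5259.407 mm³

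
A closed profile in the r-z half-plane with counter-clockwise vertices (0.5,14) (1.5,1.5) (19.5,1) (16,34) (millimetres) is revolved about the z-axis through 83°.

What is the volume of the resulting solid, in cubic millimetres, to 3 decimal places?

Profile (r,z), 4 vertices: (0.5,14) (1.5,1.5) (19.5,1) (16,34)
edge 0: (0.5,14)→(1.5,1.5)  cross = 0.5·1.5 − 1.5·14 = -20.2500; (r_i+r_j)·cross = 2·-20.2500 = -40.5000
edge 1: (1.5,1.5)→(19.5,1)  cross = 1.5·1 − 19.5·1.5 = -27.7500; (r_i+r_j)·cross = 21·-27.7500 = -582.7500
edge 2: (19.5,1)→(16,34)  cross = 19.5·34 − 16·1 = 647.0000; (r_i+r_j)·cross = 35.5·647.0000 = 22968.5000
edge 3: (16,34)→(0.5,14)  cross = 16·14 − 0.5·34 = 207.0000; (r_i+r_j)·cross = 16.5·207.0000 = 3415.5000
Σcross = 806.0000 → A = |Σcross|/2 = 403.0000 mm²
Σ(r_i+r_j)·cross = 25760.7500 → first moment M = |Σ|/6 = 4293.4583
R_c = M/A = 4293.4583/403.0000 = 10.6537 mm
θ = 83° = 1.448623 rad
V = θ·R_c·A = 1.448623·10.6537·403.0000 = 6219.604 mm³

Volume = 6219.604 mm³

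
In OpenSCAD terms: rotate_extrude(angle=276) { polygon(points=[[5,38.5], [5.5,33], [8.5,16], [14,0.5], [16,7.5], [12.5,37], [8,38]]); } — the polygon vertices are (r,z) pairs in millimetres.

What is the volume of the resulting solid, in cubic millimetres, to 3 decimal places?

Profile (r,z), 7 vertices: (5,38.5) (5.5,33) (8.5,16) (14,0.5) (16,7.5) (12.5,37) (8,38)
edge 0: (5,38.5)→(5.5,33)  cross = 5·33 − 5.5·38.5 = -46.7500; (r_i+r_j)·cross = 10.5·-46.7500 = -490.8750
edge 1: (5.5,33)→(8.5,16)  cross = 5.5·16 − 8.5·33 = -192.5000; (r_i+r_j)·cross = 14·-192.5000 = -2695.0000
edge 2: (8.5,16)→(14,0.5)  cross = 8.5·0.5 − 14·16 = -219.7500; (r_i+r_j)·cross = 22.5·-219.7500 = -4944.3750
edge 3: (14,0.5)→(16,7.5)  cross = 14·7.5 − 16·0.5 = 97.0000; (r_i+r_j)·cross = 30·97.0000 = 2910.0000
edge 4: (16,7.5)→(12.5,37)  cross = 16·37 − 12.5·7.5 = 498.2500; (r_i+r_j)·cross = 28.5·498.2500 = 14200.1250
edge 5: (12.5,37)→(8,38)  cross = 12.5·38 − 8·37 = 179.0000; (r_i+r_j)·cross = 20.5·179.0000 = 3669.5000
edge 6: (8,38)→(5,38.5)  cross = 8·38.5 − 5·38 = 118.0000; (r_i+r_j)·cross = 13·118.0000 = 1534.0000
Σcross = 433.2500 → A = |Σcross|/2 = 216.6250 mm²
Σ(r_i+r_j)·cross = 14183.3750 → first moment M = |Σ|/6 = 2363.8958
R_c = M/A = 2363.8958/216.6250 = 10.9124 mm
θ = 276° = 4.817109 rad
V = θ·R_c·A = 4.817109·10.9124·216.6250 = 11387.143 mm³

Volume = 11387.143 mm³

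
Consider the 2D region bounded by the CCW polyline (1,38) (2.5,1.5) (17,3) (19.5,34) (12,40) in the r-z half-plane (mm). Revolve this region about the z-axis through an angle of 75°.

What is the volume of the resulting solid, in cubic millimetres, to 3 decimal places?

Volume = 7725.155 mm³

Profile (r,z), 5 vertices: (1,38) (2.5,1.5) (17,3) (19.5,34) (12,40)
edge 0: (1,38)→(2.5,1.5)  cross = 1·1.5 − 2.5·38 = -93.5000; (r_i+r_j)·cross = 3.5·-93.5000 = -327.2500
edge 1: (2.5,1.5)→(17,3)  cross = 2.5·3 − 17·1.5 = -18.0000; (r_i+r_j)·cross = 19.5·-18.0000 = -351.0000
edge 2: (17,3)→(19.5,34)  cross = 17·34 − 19.5·3 = 519.5000; (r_i+r_j)·cross = 36.5·519.5000 = 18961.7500
edge 3: (19.5,34)→(12,40)  cross = 19.5·40 − 12·34 = 372.0000; (r_i+r_j)·cross = 31.5·372.0000 = 11718.0000
edge 4: (12,40)→(1,38)  cross = 12·38 − 1·40 = 416.0000; (r_i+r_j)·cross = 13·416.0000 = 5408.0000
Σcross = 1196.0000 → A = |Σcross|/2 = 598.0000 mm²
Σ(r_i+r_j)·cross = 35409.5000 → first moment M = |Σ|/6 = 5901.5833
R_c = M/A = 5901.5833/598.0000 = 9.8689 mm
θ = 75° = 1.308997 rad
V = θ·R_c·A = 1.308997·9.8689·598.0000 = 7725.155 mm³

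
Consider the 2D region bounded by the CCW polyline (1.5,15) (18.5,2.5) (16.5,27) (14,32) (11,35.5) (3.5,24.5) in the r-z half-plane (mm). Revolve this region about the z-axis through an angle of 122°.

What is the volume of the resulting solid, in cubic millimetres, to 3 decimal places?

Volume = 7434.324 mm³

Profile (r,z), 6 vertices: (1.5,15) (18.5,2.5) (16.5,27) (14,32) (11,35.5) (3.5,24.5)
edge 0: (1.5,15)→(18.5,2.5)  cross = 1.5·2.5 − 18.5·15 = -273.7500; (r_i+r_j)·cross = 20·-273.7500 = -5475.0000
edge 1: (18.5,2.5)→(16.5,27)  cross = 18.5·27 − 16.5·2.5 = 458.2500; (r_i+r_j)·cross = 35·458.2500 = 16038.7500
edge 2: (16.5,27)→(14,32)  cross = 16.5·32 − 14·27 = 150.0000; (r_i+r_j)·cross = 30.5·150.0000 = 4575.0000
edge 3: (14,32)→(11,35.5)  cross = 14·35.5 − 11·32 = 145.0000; (r_i+r_j)·cross = 25·145.0000 = 3625.0000
edge 4: (11,35.5)→(3.5,24.5)  cross = 11·24.5 − 3.5·35.5 = 145.2500; (r_i+r_j)·cross = 14.5·145.2500 = 2106.1250
edge 5: (3.5,24.5)→(1.5,15)  cross = 3.5·15 − 1.5·24.5 = 15.7500; (r_i+r_j)·cross = 5·15.7500 = 78.7500
Σcross = 640.5000 → A = |Σcross|/2 = 320.2500 mm²
Σ(r_i+r_j)·cross = 20948.6250 → first moment M = |Σ|/6 = 3491.4375
R_c = M/A = 3491.4375/320.2500 = 10.9022 mm
θ = 122° = 2.129302 rad
V = θ·R_c·A = 2.129302·10.9022·320.2500 = 7434.324 mm³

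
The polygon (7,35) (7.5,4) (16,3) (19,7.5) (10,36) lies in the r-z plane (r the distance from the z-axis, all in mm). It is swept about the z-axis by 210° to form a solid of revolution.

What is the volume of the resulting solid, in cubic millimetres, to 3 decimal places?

Volume = 10480.309 mm³

Profile (r,z), 5 vertices: (7,35) (7.5,4) (16,3) (19,7.5) (10,36)
edge 0: (7,35)→(7.5,4)  cross = 7·4 − 7.5·35 = -234.5000; (r_i+r_j)·cross = 14.5·-234.5000 = -3400.2500
edge 1: (7.5,4)→(16,3)  cross = 7.5·3 − 16·4 = -41.5000; (r_i+r_j)·cross = 23.5·-41.5000 = -975.2500
edge 2: (16,3)→(19,7.5)  cross = 16·7.5 − 19·3 = 63.0000; (r_i+r_j)·cross = 35·63.0000 = 2205.0000
edge 3: (19,7.5)→(10,36)  cross = 19·36 − 10·7.5 = 609.0000; (r_i+r_j)·cross = 29·609.0000 = 17661.0000
edge 4: (10,36)→(7,35)  cross = 10·35 − 7·36 = 98.0000; (r_i+r_j)·cross = 17·98.0000 = 1666.0000
Σcross = 494.0000 → A = |Σcross|/2 = 247.0000 mm²
Σ(r_i+r_j)·cross = 17156.5000 → first moment M = |Σ|/6 = 2859.4167
R_c = M/A = 2859.4167/247.0000 = 11.5766 mm
θ = 210° = 3.665191 rad
V = θ·R_c·A = 3.665191·11.5766·247.0000 = 10480.309 mm³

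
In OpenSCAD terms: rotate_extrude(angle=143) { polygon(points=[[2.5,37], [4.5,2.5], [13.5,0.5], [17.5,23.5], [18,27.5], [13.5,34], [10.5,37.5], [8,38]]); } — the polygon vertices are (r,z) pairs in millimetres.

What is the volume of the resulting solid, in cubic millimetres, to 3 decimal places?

Profile (r,z), 8 vertices: (2.5,37) (4.5,2.5) (13.5,0.5) (17.5,23.5) (18,27.5) (13.5,34) (10.5,37.5) (8,38)
edge 0: (2.5,37)→(4.5,2.5)  cross = 2.5·2.5 − 4.5·37 = -160.2500; (r_i+r_j)·cross = 7·-160.2500 = -1121.7500
edge 1: (4.5,2.5)→(13.5,0.5)  cross = 4.5·0.5 − 13.5·2.5 = -31.5000; (r_i+r_j)·cross = 18·-31.5000 = -567.0000
edge 2: (13.5,0.5)→(17.5,23.5)  cross = 13.5·23.5 − 17.5·0.5 = 308.5000; (r_i+r_j)·cross = 31·308.5000 = 9563.5000
edge 3: (17.5,23.5)→(18,27.5)  cross = 17.5·27.5 − 18·23.5 = 58.2500; (r_i+r_j)·cross = 35.5·58.2500 = 2067.8750
edge 4: (18,27.5)→(13.5,34)  cross = 18·34 − 13.5·27.5 = 240.7500; (r_i+r_j)·cross = 31.5·240.7500 = 7583.6250
edge 5: (13.5,34)→(10.5,37.5)  cross = 13.5·37.5 − 10.5·34 = 149.2500; (r_i+r_j)·cross = 24·149.2500 = 3582.0000
edge 6: (10.5,37.5)→(8,38)  cross = 10.5·38 − 8·37.5 = 99.0000; (r_i+r_j)·cross = 18.5·99.0000 = 1831.5000
edge 7: (8,38)→(2.5,37)  cross = 8·37 − 2.5·38 = 201.0000; (r_i+r_j)·cross = 10.5·201.0000 = 2110.5000
Σcross = 865.0000 → A = |Σcross|/2 = 432.5000 mm²
Σ(r_i+r_j)·cross = 25050.2500 → first moment M = |Σ|/6 = 4175.0417
R_c = M/A = 4175.0417/432.5000 = 9.6533 mm
θ = 143° = 2.495821 rad
V = θ·R_c·A = 2.495821·9.6533·432.5000 = 10420.156 mm³

Volume = 10420.156 mm³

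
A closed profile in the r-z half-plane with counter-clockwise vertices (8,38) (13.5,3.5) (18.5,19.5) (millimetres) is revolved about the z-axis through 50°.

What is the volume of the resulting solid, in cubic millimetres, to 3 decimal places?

Volume = 1515.528 mm³

Profile (r,z), 3 vertices: (8,38) (13.5,3.5) (18.5,19.5)
edge 0: (8,38)→(13.5,3.5)  cross = 8·3.5 − 13.5·38 = -485.0000; (r_i+r_j)·cross = 21.5·-485.0000 = -10427.5000
edge 1: (13.5,3.5)→(18.5,19.5)  cross = 13.5·19.5 − 18.5·3.5 = 198.5000; (r_i+r_j)·cross = 32·198.5000 = 6352.0000
edge 2: (18.5,19.5)→(8,38)  cross = 18.5·38 − 8·19.5 = 547.0000; (r_i+r_j)·cross = 26.5·547.0000 = 14495.5000
Σcross = 260.5000 → A = |Σcross|/2 = 130.2500 mm²
Σ(r_i+r_j)·cross = 10420.0000 → first moment M = |Σ|/6 = 1736.6667
R_c = M/A = 1736.6667/130.2500 = 13.3333 mm
θ = 50° = 0.872665 rad
V = θ·R_c·A = 0.872665·13.3333·130.2500 = 1515.528 mm³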